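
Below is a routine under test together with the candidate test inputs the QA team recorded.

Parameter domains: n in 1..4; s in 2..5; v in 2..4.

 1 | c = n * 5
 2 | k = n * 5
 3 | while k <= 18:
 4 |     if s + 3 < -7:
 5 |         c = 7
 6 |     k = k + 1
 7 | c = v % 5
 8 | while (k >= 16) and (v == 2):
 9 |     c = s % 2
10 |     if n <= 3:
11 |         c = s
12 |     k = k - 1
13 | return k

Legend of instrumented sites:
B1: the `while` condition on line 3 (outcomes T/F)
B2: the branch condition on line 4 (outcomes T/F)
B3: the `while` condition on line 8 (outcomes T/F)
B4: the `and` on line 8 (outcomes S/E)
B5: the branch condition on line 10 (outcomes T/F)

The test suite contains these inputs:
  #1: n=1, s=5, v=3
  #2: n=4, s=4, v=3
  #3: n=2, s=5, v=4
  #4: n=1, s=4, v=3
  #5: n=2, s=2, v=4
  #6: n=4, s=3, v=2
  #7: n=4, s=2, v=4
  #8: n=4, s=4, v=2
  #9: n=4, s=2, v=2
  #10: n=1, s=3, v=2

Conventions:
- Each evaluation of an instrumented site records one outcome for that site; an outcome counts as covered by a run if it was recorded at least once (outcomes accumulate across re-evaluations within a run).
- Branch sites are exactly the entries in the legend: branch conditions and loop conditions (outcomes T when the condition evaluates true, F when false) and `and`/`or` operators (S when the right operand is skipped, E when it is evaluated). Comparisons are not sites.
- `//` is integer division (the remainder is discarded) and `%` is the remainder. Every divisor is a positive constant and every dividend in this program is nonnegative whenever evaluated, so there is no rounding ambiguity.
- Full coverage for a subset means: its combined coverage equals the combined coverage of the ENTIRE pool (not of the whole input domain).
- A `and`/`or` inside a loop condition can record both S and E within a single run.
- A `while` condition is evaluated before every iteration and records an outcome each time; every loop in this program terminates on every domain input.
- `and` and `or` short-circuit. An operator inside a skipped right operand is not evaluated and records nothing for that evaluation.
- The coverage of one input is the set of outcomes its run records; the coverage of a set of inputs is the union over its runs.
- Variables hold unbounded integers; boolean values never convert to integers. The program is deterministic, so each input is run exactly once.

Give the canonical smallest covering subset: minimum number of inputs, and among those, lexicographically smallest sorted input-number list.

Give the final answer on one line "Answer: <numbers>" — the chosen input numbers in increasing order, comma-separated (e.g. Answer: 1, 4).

run #1 (n=1, s=5, v=3) records B1=T, B1=F, B2=F, B3=F, B4=E
run #2 (n=4, s=4, v=3) records B1=F, B3=F, B4=E
run #3 (n=2, s=5, v=4) records B1=T, B1=F, B2=F, B3=F, B4=E
run #4 (n=1, s=4, v=3) records B1=T, B1=F, B2=F, B3=F, B4=E
run #5 (n=2, s=2, v=4) records B1=T, B1=F, B2=F, B3=F, B4=E
run #6 (n=4, s=3, v=2) records B1=F, B3=T, B3=F, B4=S, B4=E, B5=F
run #7 (n=4, s=2, v=4) records B1=F, B3=F, B4=E
run #8 (n=4, s=4, v=2) records B1=F, B3=T, B3=F, B4=S, B4=E, B5=F
run #9 (n=4, s=2, v=2) records B1=F, B3=T, B3=F, B4=S, B4=E, B5=F
run #10 (n=1, s=3, v=2) records B1=T, B1=F, B2=F, B3=T, B3=F, B4=S, B4=E, B5=T
together the pool reaches 9 outcomes: B1=T, B1=F, B2=F, B3=T, B3=F, B4=S, B4=E, B5=T, B5=F
every size-1 subset falls short of the 9 outcomes (best: 8/9)
at size 2, {6, 10} reaches all 9 outcomes; every lexicographically earlier size-2 subset fails

Answer: 6, 10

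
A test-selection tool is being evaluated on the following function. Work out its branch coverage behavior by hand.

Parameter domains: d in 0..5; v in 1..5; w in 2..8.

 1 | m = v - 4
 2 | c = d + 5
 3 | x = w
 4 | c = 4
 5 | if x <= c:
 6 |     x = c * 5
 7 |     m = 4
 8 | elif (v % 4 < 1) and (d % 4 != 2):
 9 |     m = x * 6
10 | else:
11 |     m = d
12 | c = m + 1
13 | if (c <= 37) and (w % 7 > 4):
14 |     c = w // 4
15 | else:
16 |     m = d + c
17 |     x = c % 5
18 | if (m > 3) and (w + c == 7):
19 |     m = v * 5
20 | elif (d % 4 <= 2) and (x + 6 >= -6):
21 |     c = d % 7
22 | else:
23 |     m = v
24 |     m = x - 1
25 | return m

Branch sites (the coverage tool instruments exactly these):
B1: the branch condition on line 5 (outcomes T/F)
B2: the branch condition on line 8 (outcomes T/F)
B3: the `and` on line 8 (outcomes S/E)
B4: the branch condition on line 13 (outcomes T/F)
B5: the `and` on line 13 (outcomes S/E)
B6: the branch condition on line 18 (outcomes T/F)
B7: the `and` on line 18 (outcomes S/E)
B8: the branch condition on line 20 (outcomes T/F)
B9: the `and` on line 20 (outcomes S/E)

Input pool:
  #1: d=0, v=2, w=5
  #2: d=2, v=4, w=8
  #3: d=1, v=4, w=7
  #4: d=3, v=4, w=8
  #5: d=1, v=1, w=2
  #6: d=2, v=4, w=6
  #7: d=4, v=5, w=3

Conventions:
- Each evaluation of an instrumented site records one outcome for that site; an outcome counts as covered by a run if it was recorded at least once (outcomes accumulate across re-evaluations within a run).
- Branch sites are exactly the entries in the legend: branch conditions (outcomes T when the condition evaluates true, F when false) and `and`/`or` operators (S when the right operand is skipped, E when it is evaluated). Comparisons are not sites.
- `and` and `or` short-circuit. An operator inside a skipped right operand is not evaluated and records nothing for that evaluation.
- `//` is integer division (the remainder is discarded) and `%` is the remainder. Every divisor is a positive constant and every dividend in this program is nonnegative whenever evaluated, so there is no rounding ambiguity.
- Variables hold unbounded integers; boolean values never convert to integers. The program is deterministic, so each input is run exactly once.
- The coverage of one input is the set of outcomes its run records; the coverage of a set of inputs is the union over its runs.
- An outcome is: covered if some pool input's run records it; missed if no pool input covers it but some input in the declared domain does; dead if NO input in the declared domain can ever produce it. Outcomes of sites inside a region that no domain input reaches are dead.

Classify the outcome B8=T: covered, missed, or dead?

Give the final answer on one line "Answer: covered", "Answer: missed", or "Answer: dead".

B8=T is recorded by pool input(s) 1, 2, 3, 6, 7 -> covered

Answer: covered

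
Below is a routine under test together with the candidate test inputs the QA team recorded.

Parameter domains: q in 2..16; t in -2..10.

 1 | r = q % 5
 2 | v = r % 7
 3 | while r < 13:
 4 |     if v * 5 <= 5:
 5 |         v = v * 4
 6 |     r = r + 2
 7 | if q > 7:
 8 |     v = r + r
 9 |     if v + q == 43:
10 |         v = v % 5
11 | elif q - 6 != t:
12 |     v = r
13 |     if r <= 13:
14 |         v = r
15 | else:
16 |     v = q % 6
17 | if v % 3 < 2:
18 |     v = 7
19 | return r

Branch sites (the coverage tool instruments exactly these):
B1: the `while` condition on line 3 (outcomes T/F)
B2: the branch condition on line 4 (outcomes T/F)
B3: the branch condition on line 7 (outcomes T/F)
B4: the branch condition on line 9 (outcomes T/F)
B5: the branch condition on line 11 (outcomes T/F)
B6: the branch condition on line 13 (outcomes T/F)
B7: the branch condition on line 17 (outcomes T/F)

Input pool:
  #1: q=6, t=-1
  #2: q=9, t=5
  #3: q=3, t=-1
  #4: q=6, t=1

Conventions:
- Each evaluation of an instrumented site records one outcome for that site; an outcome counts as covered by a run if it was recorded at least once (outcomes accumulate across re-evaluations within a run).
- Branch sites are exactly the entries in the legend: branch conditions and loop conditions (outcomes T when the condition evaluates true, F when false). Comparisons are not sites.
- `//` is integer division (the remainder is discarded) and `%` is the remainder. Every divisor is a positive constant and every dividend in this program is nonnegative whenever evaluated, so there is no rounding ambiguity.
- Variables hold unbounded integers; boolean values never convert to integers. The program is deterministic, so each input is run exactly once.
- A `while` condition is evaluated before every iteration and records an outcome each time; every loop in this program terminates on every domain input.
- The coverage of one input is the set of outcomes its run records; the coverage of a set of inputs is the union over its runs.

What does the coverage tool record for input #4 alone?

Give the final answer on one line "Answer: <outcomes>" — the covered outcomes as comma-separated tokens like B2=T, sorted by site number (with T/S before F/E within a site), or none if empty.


Running input #4 (q=6, t=1), event by event:
  B1->T, B2->T, B1->T, B2->F, B1->T, B2->F, B1->T, B2->F, B1->T, B2->F
  B1->T, B2->F, B1->F, B3->F, B5->T, B6->T, B7->T
collecting distinct outcomes: B1=T, B1=F, B2=T, B2=F, B3=F, B5=T, B6=T, B7=T
Answer: B1=T, B1=F, B2=T, B2=F, B3=F, B5=T, B6=T, B7=T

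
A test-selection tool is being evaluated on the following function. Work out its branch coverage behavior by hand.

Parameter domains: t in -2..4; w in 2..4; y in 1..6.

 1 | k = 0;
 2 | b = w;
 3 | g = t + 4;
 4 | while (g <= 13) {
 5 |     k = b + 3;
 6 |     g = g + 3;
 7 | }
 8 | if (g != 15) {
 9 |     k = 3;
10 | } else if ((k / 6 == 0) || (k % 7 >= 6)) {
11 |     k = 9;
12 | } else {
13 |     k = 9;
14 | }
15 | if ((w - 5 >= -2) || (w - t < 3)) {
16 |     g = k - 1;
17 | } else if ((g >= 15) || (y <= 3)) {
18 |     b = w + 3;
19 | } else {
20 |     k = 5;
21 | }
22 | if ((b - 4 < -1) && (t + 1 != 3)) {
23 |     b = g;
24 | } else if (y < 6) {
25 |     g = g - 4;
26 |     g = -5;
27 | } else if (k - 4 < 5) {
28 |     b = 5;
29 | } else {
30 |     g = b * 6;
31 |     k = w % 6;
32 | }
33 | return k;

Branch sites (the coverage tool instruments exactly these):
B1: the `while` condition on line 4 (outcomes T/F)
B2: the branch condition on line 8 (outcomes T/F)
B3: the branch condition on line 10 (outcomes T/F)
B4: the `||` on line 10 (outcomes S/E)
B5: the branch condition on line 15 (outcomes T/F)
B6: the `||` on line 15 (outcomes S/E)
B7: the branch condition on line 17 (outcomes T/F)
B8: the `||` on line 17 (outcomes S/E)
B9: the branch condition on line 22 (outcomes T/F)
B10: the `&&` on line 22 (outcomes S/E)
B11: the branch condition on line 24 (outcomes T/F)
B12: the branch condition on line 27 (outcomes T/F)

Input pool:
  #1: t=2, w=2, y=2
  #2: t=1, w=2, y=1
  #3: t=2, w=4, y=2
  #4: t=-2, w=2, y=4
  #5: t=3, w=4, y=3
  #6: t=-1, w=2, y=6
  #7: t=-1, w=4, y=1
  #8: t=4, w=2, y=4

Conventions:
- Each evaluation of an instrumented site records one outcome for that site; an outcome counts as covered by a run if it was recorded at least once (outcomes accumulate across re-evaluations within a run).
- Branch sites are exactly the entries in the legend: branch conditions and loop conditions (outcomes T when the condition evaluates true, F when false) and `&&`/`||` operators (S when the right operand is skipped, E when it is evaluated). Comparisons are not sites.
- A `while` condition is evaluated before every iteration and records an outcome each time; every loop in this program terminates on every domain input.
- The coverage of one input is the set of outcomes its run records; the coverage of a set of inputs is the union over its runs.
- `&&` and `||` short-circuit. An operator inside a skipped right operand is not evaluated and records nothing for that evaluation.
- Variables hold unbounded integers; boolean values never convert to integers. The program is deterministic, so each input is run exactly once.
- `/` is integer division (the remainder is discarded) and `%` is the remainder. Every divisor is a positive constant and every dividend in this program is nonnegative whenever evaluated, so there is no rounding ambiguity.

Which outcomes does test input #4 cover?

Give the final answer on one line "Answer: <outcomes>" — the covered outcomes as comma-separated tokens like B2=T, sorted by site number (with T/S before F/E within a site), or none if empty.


Simulating input #4 (t=-2, w=2, y=4) step by step:
  B1->T, B1->T, B1->T, B1->T, B1->F, B2->T, B6->E, B5->F, B8->E, B7->F
  B10->E, B9->T
distinct outcomes covered: B1=T, B1=F, B2=T, B5=F, B6=E, B7=F, B8=E, B9=T, B10=E
Answer: B1=T, B1=F, B2=T, B5=F, B6=E, B7=F, B8=E, B9=T, B10=E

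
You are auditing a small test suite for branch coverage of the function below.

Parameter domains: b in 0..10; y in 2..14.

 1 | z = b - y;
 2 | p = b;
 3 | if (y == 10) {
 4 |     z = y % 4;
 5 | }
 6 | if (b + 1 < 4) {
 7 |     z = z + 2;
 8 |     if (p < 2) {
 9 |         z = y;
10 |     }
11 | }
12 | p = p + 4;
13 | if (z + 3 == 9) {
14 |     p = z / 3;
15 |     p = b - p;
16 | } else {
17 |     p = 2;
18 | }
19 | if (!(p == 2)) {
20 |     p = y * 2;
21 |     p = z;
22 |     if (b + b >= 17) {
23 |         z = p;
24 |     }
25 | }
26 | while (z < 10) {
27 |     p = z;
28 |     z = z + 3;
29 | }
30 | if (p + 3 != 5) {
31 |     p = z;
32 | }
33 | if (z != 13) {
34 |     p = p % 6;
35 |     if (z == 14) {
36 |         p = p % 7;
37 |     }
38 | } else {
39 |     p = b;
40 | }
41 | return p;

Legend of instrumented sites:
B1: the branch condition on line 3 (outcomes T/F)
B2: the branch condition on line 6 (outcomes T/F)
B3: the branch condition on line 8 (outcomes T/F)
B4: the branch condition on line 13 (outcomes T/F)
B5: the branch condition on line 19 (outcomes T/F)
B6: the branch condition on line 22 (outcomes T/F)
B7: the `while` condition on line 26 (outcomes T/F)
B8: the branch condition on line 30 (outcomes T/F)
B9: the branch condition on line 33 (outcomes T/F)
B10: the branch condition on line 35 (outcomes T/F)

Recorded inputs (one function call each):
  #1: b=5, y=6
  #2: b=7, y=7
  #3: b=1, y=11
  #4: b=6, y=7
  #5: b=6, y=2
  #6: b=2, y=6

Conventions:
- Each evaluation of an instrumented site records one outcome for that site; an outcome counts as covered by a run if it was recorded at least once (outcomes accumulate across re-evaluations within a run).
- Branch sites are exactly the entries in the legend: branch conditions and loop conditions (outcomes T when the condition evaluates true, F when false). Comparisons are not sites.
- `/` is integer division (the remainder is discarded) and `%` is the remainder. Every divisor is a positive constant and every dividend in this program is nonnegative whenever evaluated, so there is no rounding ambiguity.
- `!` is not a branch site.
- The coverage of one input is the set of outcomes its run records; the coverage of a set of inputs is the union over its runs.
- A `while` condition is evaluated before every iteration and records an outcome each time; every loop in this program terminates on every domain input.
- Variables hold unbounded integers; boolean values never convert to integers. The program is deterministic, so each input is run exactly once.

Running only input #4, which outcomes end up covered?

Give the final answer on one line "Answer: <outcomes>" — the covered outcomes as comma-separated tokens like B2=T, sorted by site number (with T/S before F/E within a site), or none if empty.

Simulating input #4 (b=6, y=7) step by step:
  B1->F, B2->F, B4->F, B5->F, B7->T, B7->T, B7->T, B7->T, B7->F, B8->T
  B9->T, B10->F
as a set, this run covers: B1=F, B2=F, B4=F, B5=F, B7=T, B7=F, B8=T, B9=T, B10=F

Answer: B1=F, B2=F, B4=F, B5=F, B7=T, B7=F, B8=T, B9=T, B10=F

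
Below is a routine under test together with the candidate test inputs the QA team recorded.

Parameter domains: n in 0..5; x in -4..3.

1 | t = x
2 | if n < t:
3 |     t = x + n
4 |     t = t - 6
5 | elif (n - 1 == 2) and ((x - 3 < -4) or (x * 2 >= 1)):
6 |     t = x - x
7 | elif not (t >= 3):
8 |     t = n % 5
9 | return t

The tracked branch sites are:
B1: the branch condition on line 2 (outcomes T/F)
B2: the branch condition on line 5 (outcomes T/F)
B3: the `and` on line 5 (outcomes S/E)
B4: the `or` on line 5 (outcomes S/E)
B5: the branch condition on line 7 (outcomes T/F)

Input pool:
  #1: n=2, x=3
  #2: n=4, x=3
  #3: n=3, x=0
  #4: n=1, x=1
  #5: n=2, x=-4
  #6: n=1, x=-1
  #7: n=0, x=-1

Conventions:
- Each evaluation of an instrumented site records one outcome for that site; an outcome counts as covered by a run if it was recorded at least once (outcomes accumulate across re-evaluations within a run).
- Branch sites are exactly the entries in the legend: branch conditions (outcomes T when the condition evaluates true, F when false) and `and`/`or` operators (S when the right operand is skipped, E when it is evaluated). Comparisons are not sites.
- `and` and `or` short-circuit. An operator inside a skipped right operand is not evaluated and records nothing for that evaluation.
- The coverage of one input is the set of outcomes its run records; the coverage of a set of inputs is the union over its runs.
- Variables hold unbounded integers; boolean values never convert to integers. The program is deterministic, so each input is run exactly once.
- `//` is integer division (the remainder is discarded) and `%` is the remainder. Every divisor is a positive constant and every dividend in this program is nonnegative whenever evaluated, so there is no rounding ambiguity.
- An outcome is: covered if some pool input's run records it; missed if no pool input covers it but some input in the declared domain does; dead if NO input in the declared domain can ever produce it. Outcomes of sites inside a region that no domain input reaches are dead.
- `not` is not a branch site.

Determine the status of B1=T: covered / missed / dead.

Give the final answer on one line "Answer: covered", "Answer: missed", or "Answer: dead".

B1=T is recorded by pool input(s) 1 -> covered

Answer: covered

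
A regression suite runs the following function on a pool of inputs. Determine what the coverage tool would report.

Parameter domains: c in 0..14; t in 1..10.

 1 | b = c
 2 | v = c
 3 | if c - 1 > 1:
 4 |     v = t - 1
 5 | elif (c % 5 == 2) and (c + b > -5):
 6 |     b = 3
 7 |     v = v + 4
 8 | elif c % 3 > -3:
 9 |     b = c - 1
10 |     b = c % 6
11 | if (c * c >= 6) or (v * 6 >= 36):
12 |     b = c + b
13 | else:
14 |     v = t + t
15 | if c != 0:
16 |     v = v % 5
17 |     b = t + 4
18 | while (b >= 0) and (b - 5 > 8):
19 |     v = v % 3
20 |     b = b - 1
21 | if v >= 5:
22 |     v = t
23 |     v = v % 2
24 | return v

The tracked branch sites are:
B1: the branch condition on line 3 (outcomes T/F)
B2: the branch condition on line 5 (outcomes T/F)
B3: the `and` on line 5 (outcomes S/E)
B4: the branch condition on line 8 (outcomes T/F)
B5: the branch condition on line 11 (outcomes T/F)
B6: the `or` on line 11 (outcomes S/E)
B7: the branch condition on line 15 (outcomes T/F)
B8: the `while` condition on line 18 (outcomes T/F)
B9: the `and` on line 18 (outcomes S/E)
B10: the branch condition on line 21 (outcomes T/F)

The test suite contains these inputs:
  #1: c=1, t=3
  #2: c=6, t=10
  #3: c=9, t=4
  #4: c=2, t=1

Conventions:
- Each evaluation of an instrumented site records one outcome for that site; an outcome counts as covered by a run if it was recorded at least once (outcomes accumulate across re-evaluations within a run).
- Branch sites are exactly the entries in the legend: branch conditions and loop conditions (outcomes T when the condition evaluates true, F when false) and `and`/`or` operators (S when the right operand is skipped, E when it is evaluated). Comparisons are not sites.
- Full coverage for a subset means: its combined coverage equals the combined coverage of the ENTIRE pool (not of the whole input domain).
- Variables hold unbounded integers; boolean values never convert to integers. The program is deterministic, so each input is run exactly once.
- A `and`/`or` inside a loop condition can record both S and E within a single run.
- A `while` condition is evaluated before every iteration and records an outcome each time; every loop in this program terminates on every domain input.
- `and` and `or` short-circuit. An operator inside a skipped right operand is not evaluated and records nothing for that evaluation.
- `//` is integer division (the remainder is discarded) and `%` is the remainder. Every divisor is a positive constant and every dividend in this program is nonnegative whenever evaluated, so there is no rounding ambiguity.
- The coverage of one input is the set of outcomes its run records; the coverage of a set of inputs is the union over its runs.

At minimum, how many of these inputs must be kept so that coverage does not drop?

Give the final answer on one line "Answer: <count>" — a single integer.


input #1 (c=1, t=3): events B1->F, B3->S, B2->F, B4->T, B6->E, B5->F, B7->T, B9->E, B8->F, B10->F; covers B1=F, B2=F, B3=S, B4=T, B5=F, B6=E, B7=T, B8=F, B9=E, B10=F
input #2 (c=6, t=10): events B1->T, B6->S, B5->T, B7->T, B9->E, B8->T, B9->E, B8->F, B10->F; covers B1=T, B5=T, B6=S, B7=T, B8=T, B8=F, B9=E, B10=F
input #3 (c=9, t=4): events B1->T, B6->S, B5->T, B7->T, B9->E, B8->F, B10->F; covers B1=T, B5=T, B6=S, B7=T, B8=F, B9=E, B10=F
input #4 (c=2, t=1): events B1->F, B3->E, B2->T, B6->E, B5->T, B7->T, B9->E, B8->F, B10->F; covers B1=F, B2=T, B3=E, B5=T, B6=E, B7=T, B8=F, B9=E, B10=F
union over all inputs: B1=T, B1=F, B2=T, B2=F, B3=S, B3=E, B4=T, B5=T, B5=F, B6=S, B6=E, B7=T, B8=T, B8=F, B9=E, B10=F (16 outcomes)
every size-1 subset falls short of the 16 outcomes (best: 10/16)
every size-2 subset falls short of the 16 outcomes (best: 14/16)
size 3: inputs {1, 2, 4} cover all 16 outcomes, and no lexicographically smaller subset of this size does
Answer: 3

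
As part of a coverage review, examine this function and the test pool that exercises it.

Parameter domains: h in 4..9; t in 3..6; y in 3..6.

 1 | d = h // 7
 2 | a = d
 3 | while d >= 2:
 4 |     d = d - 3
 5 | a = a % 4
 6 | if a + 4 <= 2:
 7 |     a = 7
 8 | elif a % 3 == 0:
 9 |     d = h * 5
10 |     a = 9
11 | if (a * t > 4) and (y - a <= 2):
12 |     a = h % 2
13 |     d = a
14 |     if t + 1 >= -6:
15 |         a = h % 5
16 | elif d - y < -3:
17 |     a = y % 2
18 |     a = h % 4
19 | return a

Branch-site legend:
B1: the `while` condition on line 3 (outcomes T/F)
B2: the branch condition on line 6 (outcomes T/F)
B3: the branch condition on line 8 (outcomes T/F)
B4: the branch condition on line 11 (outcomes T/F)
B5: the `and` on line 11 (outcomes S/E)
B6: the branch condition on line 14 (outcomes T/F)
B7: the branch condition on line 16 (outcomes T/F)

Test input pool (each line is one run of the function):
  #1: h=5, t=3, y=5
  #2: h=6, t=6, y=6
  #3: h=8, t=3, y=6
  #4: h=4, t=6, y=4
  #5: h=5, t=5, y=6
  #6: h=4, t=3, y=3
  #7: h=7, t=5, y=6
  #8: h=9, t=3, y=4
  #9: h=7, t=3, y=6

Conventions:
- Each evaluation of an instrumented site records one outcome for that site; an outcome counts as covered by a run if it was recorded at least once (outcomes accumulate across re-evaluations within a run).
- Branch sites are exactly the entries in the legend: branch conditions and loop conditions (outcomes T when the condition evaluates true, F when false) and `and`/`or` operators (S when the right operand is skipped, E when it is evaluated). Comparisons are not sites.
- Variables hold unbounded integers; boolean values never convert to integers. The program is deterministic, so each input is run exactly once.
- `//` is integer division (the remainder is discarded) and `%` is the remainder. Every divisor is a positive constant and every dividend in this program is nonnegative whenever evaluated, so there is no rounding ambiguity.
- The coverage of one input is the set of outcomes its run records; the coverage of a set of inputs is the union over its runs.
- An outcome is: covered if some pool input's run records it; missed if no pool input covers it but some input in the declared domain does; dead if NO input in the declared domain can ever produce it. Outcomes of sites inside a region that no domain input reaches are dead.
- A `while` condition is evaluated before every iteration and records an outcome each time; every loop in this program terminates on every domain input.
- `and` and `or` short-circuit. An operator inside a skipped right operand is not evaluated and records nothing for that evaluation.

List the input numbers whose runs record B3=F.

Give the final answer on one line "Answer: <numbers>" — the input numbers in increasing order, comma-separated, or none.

input #1 (h=5, t=3, y=5): never hits B3=F
input #2 (h=6, t=6, y=6): never hits B3=F
input #3 (h=8, t=3, y=6): hits B3=F
input #4 (h=4, t=6, y=4): never hits B3=F
input #5 (h=5, t=5, y=6): never hits B3=F
input #6 (h=4, t=3, y=3): never hits B3=F
input #7 (h=7, t=5, y=6): hits B3=F
input #8 (h=9, t=3, y=4): hits B3=F
input #9 (h=7, t=3, y=6): hits B3=F

Answer: 3, 7, 8, 9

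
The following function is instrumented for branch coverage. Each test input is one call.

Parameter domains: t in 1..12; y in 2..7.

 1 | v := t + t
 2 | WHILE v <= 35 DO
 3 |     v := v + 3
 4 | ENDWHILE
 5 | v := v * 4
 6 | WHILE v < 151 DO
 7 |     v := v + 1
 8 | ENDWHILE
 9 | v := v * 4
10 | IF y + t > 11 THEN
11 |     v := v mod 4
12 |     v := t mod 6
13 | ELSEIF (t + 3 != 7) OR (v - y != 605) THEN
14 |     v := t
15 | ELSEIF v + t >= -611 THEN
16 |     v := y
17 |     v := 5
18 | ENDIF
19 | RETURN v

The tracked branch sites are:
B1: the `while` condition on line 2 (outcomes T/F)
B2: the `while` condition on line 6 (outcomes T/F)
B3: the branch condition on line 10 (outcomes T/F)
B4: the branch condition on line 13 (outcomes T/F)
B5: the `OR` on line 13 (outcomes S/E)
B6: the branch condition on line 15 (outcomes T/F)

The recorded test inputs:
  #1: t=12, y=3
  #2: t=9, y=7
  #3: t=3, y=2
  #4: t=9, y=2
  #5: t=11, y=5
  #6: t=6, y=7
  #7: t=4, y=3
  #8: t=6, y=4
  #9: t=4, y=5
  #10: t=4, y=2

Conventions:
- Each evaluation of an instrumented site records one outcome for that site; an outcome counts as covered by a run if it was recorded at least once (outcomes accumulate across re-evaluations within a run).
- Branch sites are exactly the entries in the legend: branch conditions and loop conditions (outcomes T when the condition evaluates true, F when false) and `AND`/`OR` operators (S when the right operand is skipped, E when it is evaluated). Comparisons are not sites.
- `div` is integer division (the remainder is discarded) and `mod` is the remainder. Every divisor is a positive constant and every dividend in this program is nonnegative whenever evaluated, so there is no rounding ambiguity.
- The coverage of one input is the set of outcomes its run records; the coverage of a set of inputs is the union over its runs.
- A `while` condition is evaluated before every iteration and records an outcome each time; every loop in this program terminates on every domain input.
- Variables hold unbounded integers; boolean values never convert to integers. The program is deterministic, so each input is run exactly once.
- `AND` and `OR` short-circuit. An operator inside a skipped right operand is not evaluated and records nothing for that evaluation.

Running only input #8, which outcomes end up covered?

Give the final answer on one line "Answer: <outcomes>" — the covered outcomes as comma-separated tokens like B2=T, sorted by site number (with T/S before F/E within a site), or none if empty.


Running input #8 (t=6, y=4), event by event:
  B1->T, B1->T, B1->T, B1->T, B1->T, B1->T, B1->T, B1->T, B1->F, B2->T
  B2->T, B2->T, B2->T, B2->T, B2->T, B2->T, B2->F, B3->F, B5->S, B4->T
collecting distinct outcomes: B1=T, B1=F, B2=T, B2=F, B3=F, B4=T, B5=S
Answer: B1=T, B1=F, B2=T, B2=F, B3=F, B4=T, B5=S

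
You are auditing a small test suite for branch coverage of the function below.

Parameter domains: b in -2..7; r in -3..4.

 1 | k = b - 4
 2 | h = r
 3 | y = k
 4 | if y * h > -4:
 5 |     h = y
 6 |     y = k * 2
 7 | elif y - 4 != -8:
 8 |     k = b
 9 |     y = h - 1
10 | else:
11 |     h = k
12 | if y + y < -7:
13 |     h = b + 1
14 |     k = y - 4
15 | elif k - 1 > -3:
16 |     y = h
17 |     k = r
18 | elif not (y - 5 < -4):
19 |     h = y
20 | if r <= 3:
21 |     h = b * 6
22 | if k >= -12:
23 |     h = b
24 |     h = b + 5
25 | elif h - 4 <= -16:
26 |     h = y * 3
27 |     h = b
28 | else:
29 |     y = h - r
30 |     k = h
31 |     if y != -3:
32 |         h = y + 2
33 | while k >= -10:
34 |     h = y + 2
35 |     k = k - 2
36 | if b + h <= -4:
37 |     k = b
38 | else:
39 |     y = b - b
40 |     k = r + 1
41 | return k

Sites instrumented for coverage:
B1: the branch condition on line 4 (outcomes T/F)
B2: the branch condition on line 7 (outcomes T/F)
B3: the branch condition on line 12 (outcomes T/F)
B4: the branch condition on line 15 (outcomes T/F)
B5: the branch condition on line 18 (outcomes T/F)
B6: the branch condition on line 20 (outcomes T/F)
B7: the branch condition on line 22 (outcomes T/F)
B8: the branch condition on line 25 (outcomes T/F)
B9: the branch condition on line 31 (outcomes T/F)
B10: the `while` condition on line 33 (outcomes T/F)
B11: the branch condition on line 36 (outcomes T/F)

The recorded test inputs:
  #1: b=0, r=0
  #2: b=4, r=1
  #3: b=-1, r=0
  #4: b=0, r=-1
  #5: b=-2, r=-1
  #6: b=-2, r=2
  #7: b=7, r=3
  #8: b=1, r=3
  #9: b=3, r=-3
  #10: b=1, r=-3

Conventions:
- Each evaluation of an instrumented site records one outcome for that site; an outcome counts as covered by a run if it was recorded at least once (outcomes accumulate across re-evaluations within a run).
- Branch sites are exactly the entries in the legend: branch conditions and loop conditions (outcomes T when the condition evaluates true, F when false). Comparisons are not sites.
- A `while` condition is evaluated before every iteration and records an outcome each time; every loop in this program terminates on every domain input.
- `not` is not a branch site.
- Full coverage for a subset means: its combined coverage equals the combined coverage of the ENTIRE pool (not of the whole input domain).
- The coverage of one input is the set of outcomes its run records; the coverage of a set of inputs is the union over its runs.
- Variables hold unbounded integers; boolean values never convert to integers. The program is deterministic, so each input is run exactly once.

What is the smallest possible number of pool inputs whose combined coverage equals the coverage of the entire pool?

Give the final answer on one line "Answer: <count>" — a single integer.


input #1 (b=0, r=0): covers B1=T, B3=T, B6=T, B7=T, B10=F, B11=F
input #2 (b=4, r=1): covers B1=T, B3=F, B4=T, B6=T, B7=T, B10=T, B10=F, B11=F
input #3 (b=-1, r=0): covers B1=T, B3=T, B6=T, B7=F, B8=F, B9=T, B10=T, B10=F, B11=T
input #4 (b=0, r=-1): covers B1=T, B3=T, B6=T, B7=T, B10=F, B11=F
input #5 (b=-2, r=-1): covers B1=T, B3=T, B6=T, B7=F, B8=T, B10=F, B11=T
input #6 (b=-2, r=2): covers B1=F, B2=T, B3=F, B4=F, B5=T, B6=T, B7=T, B10=T, B10=F, B11=F
input #7 (b=7, r=3): covers B1=T, B3=F, B4=T, B6=T, B7=T, B10=T, B10=F, B11=F
input #8 (b=1, r=3): covers B1=F, B2=T, B3=F, B4=T, B6=T, B7=T, B10=T, B10=F, B11=F
input #9 (b=3, r=-3): covers B1=T, B3=F, B4=T, B6=T, B7=T, B10=T, B10=F, B11=F
input #10 (b=1, r=-3): covers B1=T, B3=T, B6=T, B7=T, B10=T, B10=F, B11=F
pool-wide coverage (18 outcomes): B1=T, B1=F, B2=T, B3=T, B3=F, B4=T, B4=F, B5=T, B6=T, B7=T, B7=F, B8=T, B8=F, B9=T, B10=T, B10=F, B11=T, B11=F
checked all size-1 subsets: none covers 18 outcomes (max 10/18)
checked all size-2 subsets: none covers 18 outcomes (max 16/18)
checked all size-3 subsets: none covers 18 outcomes (max 17/18)
the canonical winner is {2, 3, 5, 6}: size 4, full 18-outcome coverage, earliest index list among size-4 covers
Answer: 4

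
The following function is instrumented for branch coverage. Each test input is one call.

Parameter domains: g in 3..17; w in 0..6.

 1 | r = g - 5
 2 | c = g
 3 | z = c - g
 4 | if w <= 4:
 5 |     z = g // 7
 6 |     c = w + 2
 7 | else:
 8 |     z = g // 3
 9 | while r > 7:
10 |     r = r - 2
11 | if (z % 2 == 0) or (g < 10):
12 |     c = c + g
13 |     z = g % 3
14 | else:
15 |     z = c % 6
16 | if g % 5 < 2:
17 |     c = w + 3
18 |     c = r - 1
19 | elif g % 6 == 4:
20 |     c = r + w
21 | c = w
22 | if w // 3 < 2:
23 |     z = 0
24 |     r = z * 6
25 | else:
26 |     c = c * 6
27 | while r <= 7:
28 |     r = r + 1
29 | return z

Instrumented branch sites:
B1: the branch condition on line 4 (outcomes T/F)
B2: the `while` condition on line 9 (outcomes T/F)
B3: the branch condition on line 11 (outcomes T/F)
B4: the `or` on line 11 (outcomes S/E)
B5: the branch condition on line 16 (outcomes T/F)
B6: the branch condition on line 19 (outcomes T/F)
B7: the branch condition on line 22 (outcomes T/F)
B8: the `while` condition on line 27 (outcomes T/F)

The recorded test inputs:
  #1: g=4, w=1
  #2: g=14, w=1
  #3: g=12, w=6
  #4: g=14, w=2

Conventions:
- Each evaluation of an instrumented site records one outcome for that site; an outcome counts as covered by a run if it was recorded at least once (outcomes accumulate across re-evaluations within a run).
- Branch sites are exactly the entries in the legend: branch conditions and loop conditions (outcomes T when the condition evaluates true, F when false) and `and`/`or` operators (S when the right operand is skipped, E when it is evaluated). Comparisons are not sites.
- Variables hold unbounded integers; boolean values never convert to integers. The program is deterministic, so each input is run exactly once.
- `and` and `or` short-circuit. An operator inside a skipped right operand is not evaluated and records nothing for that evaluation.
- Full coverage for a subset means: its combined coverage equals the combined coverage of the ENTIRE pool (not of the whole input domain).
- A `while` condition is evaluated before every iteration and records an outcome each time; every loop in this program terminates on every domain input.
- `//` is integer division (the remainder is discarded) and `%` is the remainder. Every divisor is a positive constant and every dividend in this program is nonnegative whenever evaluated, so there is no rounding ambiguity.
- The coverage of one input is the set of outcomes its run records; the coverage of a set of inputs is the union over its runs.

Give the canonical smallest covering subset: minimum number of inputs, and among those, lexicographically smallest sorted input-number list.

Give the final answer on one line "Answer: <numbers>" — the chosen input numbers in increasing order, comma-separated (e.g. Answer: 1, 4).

test 1 (g=4, w=1) fires B1->T, B2->F, B4->S, B3->T, B5->F, B6->T, B7->T, B8->T, B8->T, B8->T, B8->T, B8->T, B8->T, B8->T, ...; hits B1=T, B2=F, B3=T, B4=S, B5=F, B6=T, B7=T, B8=T, B8=F
test 2 (g=14, w=1) fires B1->T, B2->T, B2->F, B4->S, B3->T, B5->F, B6->F, B7->T, B8->T, B8->T, B8->T, B8->T, B8->T, B8->T, ...; hits B1=T, B2=T, B2=F, B3=T, B4=S, B5=F, B6=F, B7=T, B8=T, B8=F
test 3 (g=12, w=6) fires B1->F, B2->F, B4->S, B3->T, B5->F, B6->F, B7->F, B8->T, B8->F; hits B1=F, B2=F, B3=T, B4=S, B5=F, B6=F, B7=F, B8=T, B8=F
test 4 (g=14, w=2) fires B1->T, B2->T, B2->F, B4->S, B3->T, B5->F, B6->F, B7->T, B8->T, B8->T, B8->T, B8->T, B8->T, B8->T, ...; hits B1=T, B2=T, B2=F, B3=T, B4=S, B5=F, B6=F, B7=T, B8=T, B8=F
union over all inputs: B1=T, B1=F, B2=T, B2=F, B3=T, B4=S, B5=F, B6=T, B6=F, B7=T, B7=F, B8=T, B8=F (13 outcomes)
every size-1 subset falls short of the 13 outcomes (best: 10/13)
every size-2 subset falls short of the 13 outcomes (best: 12/13)
inputs {1, 2, 3} (size 3) cover everything; no size-3 subset with a lexicographically smaller index list covers all 13

Answer: 1, 2, 3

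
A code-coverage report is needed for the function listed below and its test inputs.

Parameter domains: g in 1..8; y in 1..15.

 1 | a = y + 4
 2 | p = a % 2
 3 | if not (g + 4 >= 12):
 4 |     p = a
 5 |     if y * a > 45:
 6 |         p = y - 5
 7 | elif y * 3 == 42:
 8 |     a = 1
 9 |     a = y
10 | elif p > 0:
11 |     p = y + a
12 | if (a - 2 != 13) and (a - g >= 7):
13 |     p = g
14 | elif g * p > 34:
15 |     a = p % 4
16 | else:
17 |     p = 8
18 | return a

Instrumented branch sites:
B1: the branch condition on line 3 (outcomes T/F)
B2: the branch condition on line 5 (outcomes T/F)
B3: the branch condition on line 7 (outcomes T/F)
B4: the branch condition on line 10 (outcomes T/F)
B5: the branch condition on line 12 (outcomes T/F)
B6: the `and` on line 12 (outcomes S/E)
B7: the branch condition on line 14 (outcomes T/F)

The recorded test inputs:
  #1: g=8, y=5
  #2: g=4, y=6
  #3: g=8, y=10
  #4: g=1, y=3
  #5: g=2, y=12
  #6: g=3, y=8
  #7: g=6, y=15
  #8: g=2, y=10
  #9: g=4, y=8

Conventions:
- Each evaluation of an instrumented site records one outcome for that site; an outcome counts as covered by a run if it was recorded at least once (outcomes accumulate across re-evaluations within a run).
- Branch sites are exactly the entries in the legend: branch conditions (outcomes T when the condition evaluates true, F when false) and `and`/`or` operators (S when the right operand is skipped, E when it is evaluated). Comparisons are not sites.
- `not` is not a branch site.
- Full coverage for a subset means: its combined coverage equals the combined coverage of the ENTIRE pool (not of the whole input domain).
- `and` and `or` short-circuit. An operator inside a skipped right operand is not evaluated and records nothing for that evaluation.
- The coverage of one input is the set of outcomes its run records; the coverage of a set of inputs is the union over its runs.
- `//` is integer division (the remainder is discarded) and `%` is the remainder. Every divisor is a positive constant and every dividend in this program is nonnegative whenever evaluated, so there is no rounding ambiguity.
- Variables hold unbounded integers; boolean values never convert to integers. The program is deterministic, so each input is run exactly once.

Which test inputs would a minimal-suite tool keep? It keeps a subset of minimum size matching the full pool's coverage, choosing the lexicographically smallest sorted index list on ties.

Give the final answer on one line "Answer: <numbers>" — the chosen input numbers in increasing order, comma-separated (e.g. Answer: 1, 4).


run #1 (g=8, y=5) runs B1->F, B3->F, B4->T, B6->E, B5->F, B7->T; records B1=F, B3=F, B4=T, B5=F, B6=E, B7=T
run #2 (g=4, y=6) runs B1->T, B2->T, B6->E, B5->F, B7->F; records B1=T, B2=T, B5=F, B6=E, B7=F
run #3 (g=8, y=10) runs B1->F, B3->F, B4->F, B6->E, B5->F, B7->F; records B1=F, B3=F, B4=F, B5=F, B6=E, B7=F
run #4 (g=1, y=3) runs B1->T, B2->F, B6->E, B5->F, B7->F; records B1=T, B2=F, B5=F, B6=E, B7=F
run #5 (g=2, y=12) runs B1->T, B2->T, B6->E, B5->T; records B1=T, B2=T, B5=T, B6=E
run #6 (g=3, y=8) runs B1->T, B2->T, B6->E, B5->T; records B1=T, B2=T, B5=T, B6=E
run #7 (g=6, y=15) runs B1->T, B2->T, B6->E, B5->T; records B1=T, B2=T, B5=T, B6=E
run #8 (g=2, y=10) runs B1->T, B2->T, B6->E, B5->T; records B1=T, B2=T, B5=T, B6=E
run #9 (g=4, y=8) runs B1->T, B2->T, B6->E, B5->T; records B1=T, B2=T, B5=T, B6=E
the full pool covers 12 outcomes: B1=T, B1=F, B2=T, B2=F, B3=F, B4=T, B4=F, B5=T, B5=F, B6=E, B7=T, B7=F
every size-1 subset falls short of the 12 outcomes (best: 6/12)
every size-2 subset falls short of the 12 outcomes (best: 9/12)
every size-3 subset falls short of the 12 outcomes (best: 11/12)
at size 4, {1, 3, 4, 5} reaches all 12 outcomes; every lexicographically earlier size-4 subset fails
Answer: 1, 3, 4, 5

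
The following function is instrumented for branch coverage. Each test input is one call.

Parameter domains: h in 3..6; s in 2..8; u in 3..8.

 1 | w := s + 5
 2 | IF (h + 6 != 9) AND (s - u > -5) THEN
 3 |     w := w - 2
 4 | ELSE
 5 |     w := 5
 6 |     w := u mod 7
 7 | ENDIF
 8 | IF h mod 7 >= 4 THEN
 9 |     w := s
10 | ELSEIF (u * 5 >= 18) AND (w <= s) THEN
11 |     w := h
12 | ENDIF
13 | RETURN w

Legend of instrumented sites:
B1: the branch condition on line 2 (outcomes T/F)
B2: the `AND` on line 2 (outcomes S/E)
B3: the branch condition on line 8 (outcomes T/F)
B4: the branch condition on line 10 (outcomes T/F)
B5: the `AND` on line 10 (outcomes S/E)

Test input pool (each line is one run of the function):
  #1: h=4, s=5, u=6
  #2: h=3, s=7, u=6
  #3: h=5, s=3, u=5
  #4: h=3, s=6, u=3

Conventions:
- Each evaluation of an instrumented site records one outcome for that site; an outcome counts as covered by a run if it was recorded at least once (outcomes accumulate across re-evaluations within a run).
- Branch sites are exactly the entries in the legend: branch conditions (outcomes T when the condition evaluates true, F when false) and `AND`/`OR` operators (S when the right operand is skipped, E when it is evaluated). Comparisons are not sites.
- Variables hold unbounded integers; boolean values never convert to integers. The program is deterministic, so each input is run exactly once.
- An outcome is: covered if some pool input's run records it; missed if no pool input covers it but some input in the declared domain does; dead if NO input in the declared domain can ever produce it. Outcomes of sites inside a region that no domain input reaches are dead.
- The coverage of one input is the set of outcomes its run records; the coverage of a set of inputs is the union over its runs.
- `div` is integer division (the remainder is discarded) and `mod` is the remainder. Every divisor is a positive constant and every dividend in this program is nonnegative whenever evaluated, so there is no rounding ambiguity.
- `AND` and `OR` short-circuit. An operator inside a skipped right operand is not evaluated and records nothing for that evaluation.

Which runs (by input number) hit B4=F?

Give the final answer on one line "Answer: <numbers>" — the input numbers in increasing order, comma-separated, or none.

input #1 (h=4, s=5, u=6): does not record B4=F
input #2 (h=3, s=7, u=6): does not record B4=F
input #3 (h=5, s=3, u=5): does not record B4=F
input #4 (h=3, s=6, u=3): records B4=F

Answer: 4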